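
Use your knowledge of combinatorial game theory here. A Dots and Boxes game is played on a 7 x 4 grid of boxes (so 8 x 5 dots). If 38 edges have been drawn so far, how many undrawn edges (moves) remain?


Grid: 7 x 4 boxes, i.e. 8 rows and 5 columns of dots.
Horizontal edges: (rows + 1) * cols = 8 * 4 = 32
Vertical edges: rows * (cols + 1) = 7 * 5 = 35
Total edges: 32 + 35 = 67
Edges drawn: 38
Remaining: 67 - 38 = 29

29


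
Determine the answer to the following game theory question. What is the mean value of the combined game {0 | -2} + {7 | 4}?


G1 = {0 | -2}, G2 = {7 | 4}
Each is a switch {a | b} with numbers a > b; its mean value is (a + b)/2, and mean value is additive over game sums: m(G1 + G2) = m(G1) + m(G2).
Mean of G1 = (0 + (-2))/2 = -2/2 = -1
Mean of G2 = (7 + (4))/2 = 11/2 = 11/2
Mean of G1 + G2 = -1 + 11/2 = 9/2

9/2


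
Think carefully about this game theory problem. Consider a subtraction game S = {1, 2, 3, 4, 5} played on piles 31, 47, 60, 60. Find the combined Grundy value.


Subtraction set: {1, 2, 3, 4, 5}
For this subtraction set, G(n) = n mod 6 (period = max + 1 = 6).
Pile 1 (size 31): G(31) = 31 mod 6 = 1
Pile 2 (size 47): G(47) = 47 mod 6 = 5
Pile 3 (size 60): G(60) = 60 mod 6 = 0
Pile 4 (size 60): G(60) = 60 mod 6 = 0
Total Grundy value = XOR of all: 1 XOR 5 XOR 0 XOR 0 = 4

4


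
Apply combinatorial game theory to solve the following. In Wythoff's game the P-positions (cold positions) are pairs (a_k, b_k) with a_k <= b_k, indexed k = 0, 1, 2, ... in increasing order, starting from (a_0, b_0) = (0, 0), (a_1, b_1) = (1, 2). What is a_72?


By Wythoff's theorem, a_k = floor(k * phi) and b_k = floor(k * phi^2) = a_k + k, where phi = (1 + sqrt(5))/2 is the golden ratio.
phi = (1 + sqrt(5))/2 = 1.618034
k = 72
k * phi = 72 * 1.618034 = 116.498447
a_72 = floor(k * phi) = 116

116


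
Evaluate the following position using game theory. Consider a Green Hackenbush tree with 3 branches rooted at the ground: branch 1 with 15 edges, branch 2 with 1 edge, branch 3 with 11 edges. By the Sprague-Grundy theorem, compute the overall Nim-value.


The tree has 3 branches from the ground vertex.
In Green Hackenbush, the Nim-value of a simple path of length k is k.
Branch 1: length 15, Nim-value = 15
Branch 2: length 1, Nim-value = 1
Branch 3: length 11, Nim-value = 11
Total Nim-value = XOR of all branch values:
0 XOR 15 = 15
15 XOR 1 = 14
14 XOR 11 = 5
Nim-value of the tree = 5

5


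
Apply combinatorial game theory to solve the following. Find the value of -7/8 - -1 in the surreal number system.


x = -7/8, y = -1
Converting to common denominator: 8
x = -7/8, y = -8/8
x - y = -7/8 - -1 = 1/8

1/8


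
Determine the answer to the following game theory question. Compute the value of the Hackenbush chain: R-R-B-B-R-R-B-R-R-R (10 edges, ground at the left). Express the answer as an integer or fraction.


Edges (from ground): R-R-B-B-R-R-B-R-R-R
By Berlekamp's sign-expansion rule, a Blue-Red Hackenbush stalk has the value of the surreal number whose sign sequence is the edge sequence with B -> + and R -> -.
Sign sequence: --++--+---
Trace the sign expansion in the surreal number tree, starting from 0:
Edge 1: R (sign -) -> bounds (-inf, 0), value = -1
Edge 2: R (sign -) -> bounds (-inf, -1), value = -2
Edge 3: B (sign +) -> bounds (-2, -1), value = -3/2
Edge 4: B (sign +) -> bounds (-3/2, -1), value = -5/4
Edge 5: R (sign -) -> bounds (-3/2, -5/4), value = -11/8
Edge 6: R (sign -) -> bounds (-3/2, -11/8), value = -23/16
Edge 7: B (sign +) -> bounds (-23/16, -11/8), value = -45/32
Edge 8: R (sign -) -> bounds (-23/16, -45/32), value = -91/64
Edge 9: R (sign -) -> bounds (-23/16, -91/64), value = -183/128
Edge 10: R (sign -) -> bounds (-23/16, -183/128), value = -367/256
Game value = -367/256

-367/256


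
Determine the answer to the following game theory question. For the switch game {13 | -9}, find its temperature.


The game is {13 | -9}, a switch {a | b} with numbers a > b.
Cooling {a | b} by t gives {a - t | b + t}, which stops being hot when a - t = b + t, i.e. at t = (a - b)/2. So the temperature of a switch is (a - b)/2.
Temperature = (Left option - Right option) / 2
= (13 - (-9)) / 2
= 22 / 2
= 11

11


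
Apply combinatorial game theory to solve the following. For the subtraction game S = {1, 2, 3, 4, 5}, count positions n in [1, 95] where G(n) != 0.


Subtraction set S = {1, 2, 3, 4, 5}, so G(n) = n mod 6.
G(n) = 0 when n is a multiple of 6.
Multiples of 6 in [1, 95]: 15
N-positions (nonzero Grundy) = 95 - 15 = 80

80


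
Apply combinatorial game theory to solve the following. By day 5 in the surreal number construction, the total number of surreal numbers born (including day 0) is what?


Day 0: {|} = 0 is born. Count = 1.
Day n: the number of surreal numbers born by day n is 2^(n+1) - 1.
By day 0: 2^1 - 1 = 1
By day 1: 2^2 - 1 = 3
By day 2: 2^3 - 1 = 7
By day 3: 2^4 - 1 = 15
By day 4: 2^5 - 1 = 31
By day 5: 2^6 - 1 = 63
By day 5: 63 surreal numbers.

63


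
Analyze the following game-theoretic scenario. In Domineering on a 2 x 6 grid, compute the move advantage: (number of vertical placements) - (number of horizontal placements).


Board is 2 x 6 (rows x cols).
Left (vertical) placements: (rows-1) * cols = 1 * 6 = 6
Right (horizontal) placements: rows * (cols-1) = 2 * 5 = 10
Advantage = Left - Right = 6 - 10 = -4

-4


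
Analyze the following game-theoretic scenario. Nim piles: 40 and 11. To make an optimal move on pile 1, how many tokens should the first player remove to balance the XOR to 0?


Piles: 40 and 11
Current XOR: 40 XOR 11 = 35 (non-zero, so this is an N-position).
To make the XOR zero, we need to find a move that balances the piles.
For pile 1 (size 40): target = 40 XOR 35 = 11
We reduce pile 1 from 40 to 11.
Tokens removed: 40 - 11 = 29
Verification: 11 XOR 11 = 0

29


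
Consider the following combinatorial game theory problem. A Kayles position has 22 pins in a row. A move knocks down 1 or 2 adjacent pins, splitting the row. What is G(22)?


Kayles: a move removes 1 or 2 adjacent pins from a contiguous row.
Removing pins from a row of k leaves two independent rows (a, b) with a + b = k - 1 (one pin) or a + b = k - 2 (two pins); an end removal gives a = 0.
By Sprague-Grundy, G(k) = mex{ G(a) XOR G(b) } over all these splits. G(0) = 0.
G(1): splits (0,0):0^0=0 -> mex({0}) = 1
G(2): splits (0,1):0^1=1 (0,0):0^0=0 -> mex({0, 1}) = 2
G(3): splits (0,2):0^2=2 (1,1):1^1=0 (0,1):0^1=1 -> mex({0, 1, 2}) = 3
G(4): splits (0,3):0^3=3 (1,2):1^2=3 (0,2):0^2=2 (1,1):1^1=0 -> mex({0, 2, 3}) = 1
G(5): splits (0,4):0^1=1 (1,3):1^3=2 (2,2):2^2=0 (0,3):0^3=3 (1,2):1^2=3 -> mex({0, 1, 2, 3}) = 4
G(6) = mex({0, 1, 2, 4}) = 3
G(7) = mex({0, 1, 3, 4, 5}) = 2
G(8) = mex({0, 2, 3, 5, 6}) = 1
G(9) = mex({0, 1, 2, 3, 6, 7}) = 4
G(10) = mex({0, 1, 3, 4, 5, 7}) = 2
G(11) = mex({0, 1, 2, 3, 4, 5}) = 6
G(12) = mex({0, 1, 2, 3, 5, 6, 7}) = 4
G(13) = mex({0, 2, 3, 4, 6, 7}) = 1
G(14) = mex({0, 1, 4, 5, 6, 7}) = 2
G(15) = mex({0, 1, 2, 3, 4, 5, 6}) = 7
G(16) = mex({0, 2, 3, 5, 6, 7}) = 1
G(17) = mex({0, 1, 2, 3, 5, 6, 7}) = 4
G(18) = mex({0, 1, 2, 4, 5, 6}) = 3
G(19) = mex({0, 1, 3, 4, 5, 7}) = 2
G(20) = mex({0, 2, 3, 4, 5, 6, 7}) = 1
G(21) = mex({0, 1, 2, 3, 5, 6, 7}) = 4
G(22) = mex({0, 1, 2, 3, 4, 5, 7}) = 6
Therefore G(22) = 6.

6


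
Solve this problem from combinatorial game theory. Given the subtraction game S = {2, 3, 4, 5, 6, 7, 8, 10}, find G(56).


The subtraction set is S = {2, 3, 4, 5, 6, 7, 8, 10}.
G(k) = mex{ G(k - s) : s in S, s <= k }. We compute iteratively: G(0) = 0.
G(1) = mex({}) = 0
G(2) = mex({0}) = 1
G(3) = mex({0}) = 1
G(4) = mex({0, 1}) = 2
G(5) = mex({0, 1}) = 2
G(6) = mex({0, 1, 2}) = 3
G(7) = mex({0, 1, 2}) = 3
G(8) = mex({0, 1, 2, 3}) = 4
G(9) = mex({0, 1, 2, 3}) = 4
G(10) = mex({0, 1, 2, 3, 4}) = 5
G(11) = mex({0, 1, 2, 3, 4}) = 5
G(12) = mex({1, 2, 3, 4, 5}) = 0
G(13) = mex({1, 2, 3, 4, 5}) = 0
G(14) = mex({0, 2, 3, 4, 5}) = 1
G(15) = mex({0, 2, 3, 4, 5}) = 1
G(16) = mex({0, 1, 3, 4, 5}) = 2
G(17) = mex({0, 1, 3, 4, 5}) = 2
G(18) = mex({0, 1, 2, 4, 5}) = 3
G(19) = mex({0, 1, 2, 4, 5}) = 3
G(20) = mex({0, 1, 2, 3, 5}) = 4
G(21) = mex({0, 1, 2, 3, 5}) = 4
Observe that G(12)..G(21) = 0, 0, 1, 1, 2, 2, 3, 3, 4, 4 repeats G(0)..G(9) = 0, 0, 1, 1, 2, 2, 3, 3, 4, 4.
For k >= max(S) = 10, G(k) is determined by the previous 10 values G(k-10)..G(k-1); a window of 10 consecutive values has recurred shifted by 12, so by induction G(k + 12) = G(k) for all k >= 0: the sequence is periodic from the start with period 12.
One period: G(0..11) = 0, 0, 1, 1, 2, 2, 3, 3, 4, 4, 5, 5.
56 mod 12 = 8, so G(56) = G(8) = 4.

4


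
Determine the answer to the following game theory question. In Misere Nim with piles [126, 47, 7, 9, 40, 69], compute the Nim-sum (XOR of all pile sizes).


We need the XOR (exclusive or) of all pile sizes.
After XOR-ing pile 1 (size 126): 0 XOR 126 = 126
After XOR-ing pile 2 (size 47): 126 XOR 47 = 81
After XOR-ing pile 3 (size 7): 81 XOR 7 = 86
After XOR-ing pile 4 (size 9): 86 XOR 9 = 95
After XOR-ing pile 5 (size 40): 95 XOR 40 = 119
After XOR-ing pile 6 (size 69): 119 XOR 69 = 50
The Nim-value of this position is 50.

50


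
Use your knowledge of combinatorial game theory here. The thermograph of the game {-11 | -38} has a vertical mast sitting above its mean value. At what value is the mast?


Game = {-11 | -38}, a switch {a | b} with numbers a > b.
Its thermograph has left wall a - t and right wall b + t, which meet at t = (a - b)/2, where both equal (a + b)/2. So the mast (mean value) is at (a + b)/2.
Mean = (-11 + (-38))/2 = -49/2 = -49/2

-49/2


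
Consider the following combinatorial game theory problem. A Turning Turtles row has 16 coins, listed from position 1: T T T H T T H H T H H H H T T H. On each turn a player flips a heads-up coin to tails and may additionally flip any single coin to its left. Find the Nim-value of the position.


Coins: T T T H T T H H T H H H H T T H
Key fact: a single head at position k behaves exactly like a Nim heap of size k (turning it to T and optionally flipping a coin at j < k corresponds to moving the heap from k to j, or to 0), and heads combine as a disjunctive sum (two heads at the same place would cancel, matching j XOR j = 0). So the Nim-value is the XOR of the 1-indexed positions of the heads.
Face-up positions (1-indexed): [4, 7, 8, 10, 11, 12, 13, 16]
XOR 0 with 4: 0 XOR 4 = 4
XOR 4 with 7: 4 XOR 7 = 3
XOR 3 with 8: 3 XOR 8 = 11
XOR 11 with 10: 11 XOR 10 = 1
XOR 1 with 11: 1 XOR 11 = 10
XOR 10 with 12: 10 XOR 12 = 6
XOR 6 with 13: 6 XOR 13 = 11
XOR 11 with 16: 11 XOR 16 = 27
Nim-value = 27

27


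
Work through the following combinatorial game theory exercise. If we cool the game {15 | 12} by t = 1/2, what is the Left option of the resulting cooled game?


Original game: {15 | 12} (a switch {a | b} with a > b).
Cooling by t (for t below the temperature (a - b)/2 = 3/2) taxes each move by t: {a | b} cooled by t is {a - t | b + t}.
Cooling amount: t = 1/2
Cooled Left option: 15 - 1/2 = 29/2
Cooled Right option: 12 + 1/2 = 25/2
Cooled game: {29/2 | 25/2}
Left option = 29/2

29/2


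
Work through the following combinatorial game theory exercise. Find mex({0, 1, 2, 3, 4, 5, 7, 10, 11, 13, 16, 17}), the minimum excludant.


Set = {0, 1, 2, 3, 4, 5, 7, 10, 11, 13, 16, 17}
0 is in the set.
1 is in the set.
2 is in the set.
3 is in the set.
4 is in the set.
5 is in the set.
6 is NOT in the set. This is the mex.
mex = 6

6


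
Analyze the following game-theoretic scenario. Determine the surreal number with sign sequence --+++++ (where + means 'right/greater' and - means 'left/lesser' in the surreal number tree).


Sign expansion: --+++++
Rule: track bounds (lo, hi), initially (-inf, +inf). On '+', the current value becomes lo and we move to the simplest number in (value, hi): value + 1 if hi = +inf, otherwise the midpoint (value + hi)/2. On '-', the current value becomes hi and we move to value - 1 if lo = -inf, otherwise the midpoint (lo + value)/2.
Start at 0.
Step 1: sign = -, move left. Bounds: (-inf, 0). Value = -1
Step 2: sign = -, move left. Bounds: (-inf, -1). Value = -2
Step 3: sign = +, move right. Bounds: (-2, -1). Value = -3/2
Step 4: sign = +, move right. Bounds: (-3/2, -1). Value = -5/4
Step 5: sign = +, move right. Bounds: (-5/4, -1). Value = -9/8
Step 6: sign = +, move right. Bounds: (-9/8, -1). Value = -17/16
Step 7: sign = +, move right. Bounds: (-17/16, -1). Value = -33/32
The surreal number with sign expansion --+++++ is -33/32.

-33/32


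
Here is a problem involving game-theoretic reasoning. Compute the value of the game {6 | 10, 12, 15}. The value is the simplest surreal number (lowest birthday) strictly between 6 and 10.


Left options: {6}, max = 6
Right options: {10, 12, 15}, min = 10
All options are numbers and max(Left) < min(Right), so by the simplicity theorem the value is the simplest (earliest-born) number strictly between 6 and 10.
Integers 7 through 9 all lie strictly between 6 and 10.
Among integers, the simplest (lowest birthday = smallest |n|; 0 is born on day 0, +-n on day n) is 7.
No non-integer in the interval can be simpler: if x is a non-integer in the interval, then floor(x) or ceil(x) also lies in the interval (the interval contains an integer), and both are proper prefixes of x's sign expansion, i.e. born earlier. So the game value is 7.
Game value = 7

7


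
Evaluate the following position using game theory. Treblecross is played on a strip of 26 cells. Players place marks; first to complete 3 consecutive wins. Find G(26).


Treblecross: place X on empty cells; 3-in-a-row wins.
Playing within two cells of an existing X lets the opponent win at once, so sensible play treats the cells i-2..i+2 around each X as dead. The player left with no safe cell loses, so this is a normal-play take-away game on strips of safe cells.
Placing X at cell i (0-indexed) of a strip of k safe cells leaves independent strips of sizes max(0, i-2) and max(0, k-i-3). Hence G(k) = mex{ G(max(0,i-2)) XOR G(max(0,k-i-3)) : 0 <= i < k }, with G(0) = 0.
G(1): splits (0,0):0^0=0 -> mex({0}) = 1
G(2): splits (0,0):0^0=0 -> mex({0}) = 1
G(3): splits (0,0):0^0=0 -> mex({0}) = 1
G(4): splits (0,1):0^1=1 (0,0):0^0=0 -> mex({0, 1}) = 2
G(5): splits (0,2):0^1=1 (0,1):0^1=1 (0,0):0^0=0 -> mex({0, 1}) = 2
G(6) = mex({1}) = 0
G(7) = mex({0, 1, 2}) = 3
G(8) = mex({0, 1, 2}) = 3
G(9) = mex({0, 2}) = 1
G(10) = mex({0, 2, 3}) = 1
G(11) = mex({0, 3}) = 1
G(12) = mex({1, 3}) = 0
G(13) = mex({0, 1, 2, 3}) = 4
G(14) = mex({0, 1, 2}) = 3
G(15) = mex({0, 1, 2}) = 3
G(16) = mex({0, 1, 2, 4}) = 3
G(17) = mex({0, 1, 3, 4}) = 2
G(18) = mex({0, 1, 3, 4}) = 2
G(19) = mex({0, 1, 3, 5}) = 2
G(20) = mex({0, 1, 2, 3, 5}) = 4
G(21) = mex({0, 1, 2, 3, 5}) = 4
G(22) = mex({1, 2, 6}) = 0
G(23) = mex({0, 1, 2, 3, 4, 6}) = 5
G(24) = mex({0, 1, 2, 3, 4}) = 5
G(25) = mex({0, 1, 3, 4, 7}) = 2
G(26) = mex({0, 1, 3, 4, 5, 7}) = 2
Therefore G(26) = 2.

2


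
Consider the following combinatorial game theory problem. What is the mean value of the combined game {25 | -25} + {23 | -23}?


G1 = {25 | -25}, G2 = {23 | -23}
Each is a switch {a | b} with numbers a > b; its mean value is (a + b)/2, and mean value is additive over game sums: m(G1 + G2) = m(G1) + m(G2).
Mean of G1 = (25 + (-25))/2 = 0/2 = 0
Mean of G2 = (23 + (-23))/2 = 0/2 = 0
Mean of G1 + G2 = 0 + 0 = 0

0


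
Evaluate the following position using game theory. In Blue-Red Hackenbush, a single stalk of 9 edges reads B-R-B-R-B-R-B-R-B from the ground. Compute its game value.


Edges (from ground): B-R-B-R-B-R-B-R-B
By Berlekamp's sign-expansion rule, a Blue-Red Hackenbush stalk has the value of the surreal number whose sign sequence is the edge sequence with B -> + and R -> -.
Sign sequence: +-+-+-+-+
Trace the sign expansion in the surreal number tree, starting from 0:
Edge 1: B (sign +) -> bounds (0, +inf), value = 1
Edge 2: R (sign -) -> bounds (0, 1), value = 1/2
Edge 3: B (sign +) -> bounds (1/2, 1), value = 3/4
Edge 4: R (sign -) -> bounds (1/2, 3/4), value = 5/8
Edge 5: B (sign +) -> bounds (5/8, 3/4), value = 11/16
Edge 6: R (sign -) -> bounds (5/8, 11/16), value = 21/32
Edge 7: B (sign +) -> bounds (21/32, 11/16), value = 43/64
Edge 8: R (sign -) -> bounds (21/32, 43/64), value = 85/128
Edge 9: B (sign +) -> bounds (85/128, 43/64), value = 171/256
Game value = 171/256

171/256


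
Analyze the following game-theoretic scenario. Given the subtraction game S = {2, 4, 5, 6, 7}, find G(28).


The subtraction set is S = {2, 4, 5, 6, 7}.
G(k) = mex{ G(k - s) : s in S, s <= k }. We compute iteratively: G(0) = 0.
G(1) = mex({}) = 0
G(2) = mex({0}) = 1
G(3) = mex({0}) = 1
G(4) = mex({0, 1}) = 2
G(5) = mex({0, 1}) = 2
G(6) = mex({0, 1, 2}) = 3
G(7) = mex({0, 1, 2}) = 3
G(8) = mex({0, 1, 2, 3}) = 4
G(9) = mex({1, 2, 3}) = 0
G(10) = mex({1, 2, 3, 4}) = 0
G(11) = mex({0, 2, 3}) = 1
G(12) = mex({0, 2, 3, 4}) = 1
G(13) = mex({0, 1, 3, 4}) = 2
G(14) = mex({0, 1, 3, 4}) = 2
G(15) = mex({0, 1, 2, 4}) = 3
Observe that G(9)..G(15) = 0, 0, 1, 1, 2, 2, 3 repeats G(0)..G(6) = 0, 0, 1, 1, 2, 2, 3.
For k >= max(S) = 7, G(k) is determined by the previous 7 values G(k-7)..G(k-1); a window of 7 consecutive values has recurred shifted by 9, so by induction G(k + 9) = G(k) for all k >= 0: the sequence is periodic from the start with period 9.
One period: G(0..8) = 0, 0, 1, 1, 2, 2, 3, 3, 4.
28 mod 9 = 1, so G(28) = G(1) = 0.

0


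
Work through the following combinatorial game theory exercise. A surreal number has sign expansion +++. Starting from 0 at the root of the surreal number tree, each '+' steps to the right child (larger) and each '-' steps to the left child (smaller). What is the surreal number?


Sign expansion: +++
Rule: track bounds (lo, hi), initially (-inf, +inf). On '+', the current value becomes lo and we move to the simplest number in (value, hi): value + 1 if hi = +inf, otherwise the midpoint (value + hi)/2. On '-', the current value becomes hi and we move to value - 1 if lo = -inf, otherwise the midpoint (lo + value)/2.
Start at 0.
Step 1: sign = +, move right. Bounds: (0, +inf). Value = 1
Step 2: sign = +, move right. Bounds: (1, +inf). Value = 2
Step 3: sign = +, move right. Bounds: (2, +inf). Value = 3
The surreal number with sign expansion +++ is 3.

3


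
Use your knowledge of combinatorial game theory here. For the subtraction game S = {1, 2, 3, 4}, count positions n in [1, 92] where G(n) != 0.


Subtraction set S = {1, 2, 3, 4}, so G(n) = n mod 5.
G(n) = 0 when n is a multiple of 5.
Multiples of 5 in [1, 92]: 18
N-positions (nonzero Grundy) = 92 - 18 = 74

74


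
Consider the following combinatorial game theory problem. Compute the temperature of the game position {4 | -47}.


The game is {4 | -47}, a switch {a | b} with numbers a > b.
Cooling {a | b} by t gives {a - t | b + t}, which stops being hot when a - t = b + t, i.e. at t = (a - b)/2. So the temperature of a switch is (a - b)/2.
Temperature = (Left option - Right option) / 2
= (4 - (-47)) / 2
= 51 / 2
= 51/2

51/2


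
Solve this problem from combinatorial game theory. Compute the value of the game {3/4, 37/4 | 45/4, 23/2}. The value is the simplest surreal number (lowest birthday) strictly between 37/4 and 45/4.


Left options: {3/4, 37/4}, max = 37/4
Right options: {45/4, 23/2}, min = 45/4
All options are numbers and max(Left) < min(Right), so by the simplicity theorem the value is the simplest (earliest-born) number strictly between 37/4 and 45/4.
Integers 10 through 11 all lie strictly between 37/4 and 45/4.
Among integers, the simplest (lowest birthday = smallest |n|; 0 is born on day 0, +-n on day n) is 10.
No non-integer in the interval can be simpler: if x is a non-integer in the interval, then floor(x) or ceil(x) also lies in the interval (the interval contains an integer), and both are proper prefixes of x's sign expansion, i.e. born earlier. So the game value is 10.
Game value = 10

10


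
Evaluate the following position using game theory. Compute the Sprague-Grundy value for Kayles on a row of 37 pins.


Kayles: a move removes 1 or 2 adjacent pins from a contiguous row.
Removing pins from a row of k leaves two independent rows (a, b) with a + b = k - 1 (one pin) or a + b = k - 2 (two pins); an end removal gives a = 0.
By Sprague-Grundy, G(k) = mex{ G(a) XOR G(b) } over all these splits. G(0) = 0.
G(1): splits (0,0):0^0=0 -> mex({0}) = 1
G(2): splits (0,1):0^1=1 (0,0):0^0=0 -> mex({0, 1}) = 2
G(3): splits (0,2):0^2=2 (1,1):1^1=0 (0,1):0^1=1 -> mex({0, 1, 2}) = 3
G(4): splits (0,3):0^3=3 (1,2):1^2=3 (0,2):0^2=2 (1,1):1^1=0 -> mex({0, 2, 3}) = 1
G(5): splits (0,4):0^1=1 (1,3):1^3=2 (2,2):2^2=0 (0,3):0^3=3 (1,2):1^2=3 -> mex({0, 1, 2, 3}) = 4
G(6) = mex({0, 1, 2, 4}) = 3
G(7) = mex({0, 1, 3, 4, 5}) = 2
G(8) = mex({0, 2, 3, 5, 6}) = 1
G(9) = mex({0, 1, 2, 3, 6, 7}) = 4
G(10) = mex({0, 1, 3, 4, 5, 7}) = 2
G(11) = mex({0, 1, 2, 3, 4, 5}) = 6
G(12) = mex({0, 1, 2, 3, 5, 6, 7}) = 4
G(13) = mex({0, 2, 3, 4, 6, 7}) = 1
G(14) = mex({0, 1, 4, 5, 6, 7}) = 2
G(15) = mex({0, 1, 2, 3, 4, 5, 6}) = 7
G(16) = mex({0, 2, 3, 5, 6, 7}) = 1
G(17) = mex({0, 1, 2, 3, 5, 6, 7}) = 4
G(18) = mex({0, 1, 2, 4, 5, 6}) = 3
G(19) = mex({0, 1, 3, 4, 5, 7}) = 2
G(20) = mex({0, 2, 3, 4, 5, 6, 7}) = 1
G(21) = mex({0, 1, 2, 3, 5, 6, 7}) = 4
G(22) = mex({0, 1, 2, 3, 4, 5, 7}) = 6
G(23) = mex({0, 1, 2, 3, 4, 5, 6}) = 7
G(24) = mex({0, 1, 2, 3, 5, 6, 7}) = 4
G(25) = mex({0, 2, 3, 4, 6, 7}) = 1
G(26) = mex({0, 1, 3, 4, 5, 6, 7}) = 2
G(27) = mex({0, 1, 2, 3, 4, 5, 6, 7}) = 8
G(28) = mex({0, 1, 2, 3, 4, 6, 7, 8}) = 5
G(29) = mex({0, 1, 2, 3, 5, 6, 7, 8, 9}) = 4
G(30) = mex({0, 1, 2, 3, 4, 5, 6, 9, 10}) = 7
G(31) = mex({0, 1, 3, 4, 5, 7, 10, 11}) = 2
G(32) = mex({0, 2, 3, 4, 5, 6, 7, 9, 11}) = 1
G(33) = mex({0, 1, 2, 3, 4, 5, 6, 7, 9, 12}) = 8
G(34) = mex({0, 1, 2, 3, 4, 5, 7, 8, 11, 12}) = 6
G(35) = mex({0, 1, 2, 3, 4, 5, 6, 8, 9, 10, 11}) = 7
G(36) = mex({0, 1, 2, 3, 5, 6, 7, 9, 10}) = 4
G(37) = mex({0, 2, 3, 4, 6, 7, 9, 10, 11, 12}) = 1
Therefore G(37) = 1.

1


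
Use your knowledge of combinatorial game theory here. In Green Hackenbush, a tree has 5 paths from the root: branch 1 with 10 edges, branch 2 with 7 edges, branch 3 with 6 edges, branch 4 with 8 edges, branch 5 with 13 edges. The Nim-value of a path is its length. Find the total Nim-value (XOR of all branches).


The tree has 5 branches from the ground vertex.
In Green Hackenbush, the Nim-value of a simple path of length k is k.
Branch 1: length 10, Nim-value = 10
Branch 2: length 7, Nim-value = 7
Branch 3: length 6, Nim-value = 6
Branch 4: length 8, Nim-value = 8
Branch 5: length 13, Nim-value = 13
Total Nim-value = XOR of all branch values:
0 XOR 10 = 10
10 XOR 7 = 13
13 XOR 6 = 11
11 XOR 8 = 3
3 XOR 13 = 14
Nim-value of the tree = 14

14


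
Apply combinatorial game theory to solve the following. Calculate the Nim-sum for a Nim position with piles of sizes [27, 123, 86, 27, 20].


We need the XOR (exclusive or) of all pile sizes.
After XOR-ing pile 1 (size 27): 0 XOR 27 = 27
After XOR-ing pile 2 (size 123): 27 XOR 123 = 96
After XOR-ing pile 3 (size 86): 96 XOR 86 = 54
After XOR-ing pile 4 (size 27): 54 XOR 27 = 45
After XOR-ing pile 5 (size 20): 45 XOR 20 = 57
The Nim-value of this position is 57.

57


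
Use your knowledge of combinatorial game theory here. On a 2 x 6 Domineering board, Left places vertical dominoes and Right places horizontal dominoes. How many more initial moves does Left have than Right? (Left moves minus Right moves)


Board is 2 x 6 (rows x cols).
Left (vertical) placements: (rows-1) * cols = 1 * 6 = 6
Right (horizontal) placements: rows * (cols-1) = 2 * 5 = 10
Advantage = Left - Right = 6 - 10 = -4

-4


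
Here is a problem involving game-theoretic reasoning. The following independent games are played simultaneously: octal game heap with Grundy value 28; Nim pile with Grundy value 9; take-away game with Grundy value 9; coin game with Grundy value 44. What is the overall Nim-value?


By the Sprague-Grundy theorem, the Grundy value of a sum of games is the XOR of individual Grundy values.
octal game heap: Grundy value = 28. Running XOR: 0 XOR 28 = 28
Nim pile: Grundy value = 9. Running XOR: 28 XOR 9 = 21
take-away game: Grundy value = 9. Running XOR: 21 XOR 9 = 28
coin game: Grundy value = 44. Running XOR: 28 XOR 44 = 48
The combined Grundy value is 48.

48


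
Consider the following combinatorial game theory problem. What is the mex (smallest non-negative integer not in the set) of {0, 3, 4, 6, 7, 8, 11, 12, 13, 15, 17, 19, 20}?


Set = {0, 3, 4, 6, 7, 8, 11, 12, 13, 15, 17, 19, 20}
0 is in the set.
1 is NOT in the set. This is the mex.
mex = 1

1


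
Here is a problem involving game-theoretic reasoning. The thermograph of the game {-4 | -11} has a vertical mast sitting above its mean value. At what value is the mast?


Game = {-4 | -11}, a switch {a | b} with numbers a > b.
Its thermograph has left wall a - t and right wall b + t, which meet at t = (a - b)/2, where both equal (a + b)/2. So the mast (mean value) is at (a + b)/2.
Mean = (-4 + (-11))/2 = -15/2 = -15/2

-15/2


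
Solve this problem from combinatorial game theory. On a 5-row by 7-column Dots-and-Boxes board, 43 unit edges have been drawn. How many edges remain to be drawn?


Grid: 5 x 7 boxes, i.e. 6 rows and 8 columns of dots.
Horizontal edges: (rows + 1) * cols = 6 * 7 = 42
Vertical edges: rows * (cols + 1) = 5 * 8 = 40
Total edges: 42 + 40 = 82
Edges drawn: 43
Remaining: 82 - 43 = 39

39


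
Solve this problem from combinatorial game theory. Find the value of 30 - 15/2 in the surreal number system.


x = 30, y = 15/2
Converting to common denominator: 2
x = 60/2, y = 15/2
x - y = 30 - 15/2 = 45/2

45/2


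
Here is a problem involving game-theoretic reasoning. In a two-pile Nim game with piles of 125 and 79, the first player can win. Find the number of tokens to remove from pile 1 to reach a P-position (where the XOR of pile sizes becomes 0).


Piles: 125 and 79
Current XOR: 125 XOR 79 = 50 (non-zero, so this is an N-position).
To make the XOR zero, we need to find a move that balances the piles.
For pile 1 (size 125): target = 125 XOR 50 = 79
We reduce pile 1 from 125 to 79.
Tokens removed: 125 - 79 = 46
Verification: 79 XOR 79 = 0

46


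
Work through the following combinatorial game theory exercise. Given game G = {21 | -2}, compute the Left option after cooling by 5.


Original game: {21 | -2} (a switch {a | b} with a > b).
Cooling by t (for t below the temperature (a - b)/2 = 23/2) taxes each move by t: {a | b} cooled by t is {a - t | b + t}.
Cooling amount: t = 5
Cooled Left option: 21 - 5 = 16
Cooled Right option: -2 + 5 = 3
Cooled game: {16 | 3}
Left option = 16

16


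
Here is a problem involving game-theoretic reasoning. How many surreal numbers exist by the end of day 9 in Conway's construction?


Day 0: {|} = 0 is born. Count = 1.
Day n: the number of surreal numbers born by day n is 2^(n+1) - 1.
By day 0: 2^1 - 1 = 1
By day 1: 2^2 - 1 = 3
By day 2: 2^3 - 1 = 7
By day 3: 2^4 - 1 = 15
By day 4: 2^5 - 1 = 31
By day 5: 2^6 - 1 = 63
By day 6: 2^7 - 1 = 127
By day 7: 2^8 - 1 = 255
By day 8: 2^9 - 1 = 511
By day 9: 2^10 - 1 = 1023
By day 9: 1023 surreal numbers.

1023


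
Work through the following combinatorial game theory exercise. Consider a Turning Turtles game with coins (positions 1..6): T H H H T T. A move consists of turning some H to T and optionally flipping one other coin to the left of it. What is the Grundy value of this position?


Coins: T H H H T T
Key fact: a single head at position k behaves exactly like a Nim heap of size k (turning it to T and optionally flipping a coin at j < k corresponds to moving the heap from k to j, or to 0), and heads combine as a disjunctive sum (two heads at the same place would cancel, matching j XOR j = 0). So the Nim-value is the XOR of the 1-indexed positions of the heads.
Face-up positions (1-indexed): [2, 3, 4]
XOR 0 with 2: 0 XOR 2 = 2
XOR 2 with 3: 2 XOR 3 = 1
XOR 1 with 4: 1 XOR 4 = 5
Nim-value = 5

5


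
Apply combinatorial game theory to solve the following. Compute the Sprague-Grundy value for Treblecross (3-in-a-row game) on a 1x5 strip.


Treblecross: place X on empty cells; 3-in-a-row wins.
Playing within two cells of an existing X lets the opponent win at once, so sensible play treats the cells i-2..i+2 around each X as dead. The player left with no safe cell loses, so this is a normal-play take-away game on strips of safe cells.
Placing X at cell i (0-indexed) of a strip of k safe cells leaves independent strips of sizes max(0, i-2) and max(0, k-i-3). Hence G(k) = mex{ G(max(0,i-2)) XOR G(max(0,k-i-3)) : 0 <= i < k }, with G(0) = 0.
G(1): splits (0,0):0^0=0 -> mex({0}) = 1
G(2): splits (0,0):0^0=0 -> mex({0}) = 1
G(3): splits (0,0):0^0=0 -> mex({0}) = 1
G(4): splits (0,1):0^1=1 (0,0):0^0=0 -> mex({0, 1}) = 2
G(5): splits (0,2):0^1=1 (0,1):0^1=1 (0,0):0^0=0 -> mex({0, 1}) = 2
Therefore G(5) = 2.

2


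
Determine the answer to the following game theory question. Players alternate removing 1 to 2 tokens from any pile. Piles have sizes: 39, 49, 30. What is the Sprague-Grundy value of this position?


Subtraction set: {1, 2}
For this subtraction set, G(n) = n mod 3 (period = max + 1 = 3).
Pile 1 (size 39): G(39) = 39 mod 3 = 0
Pile 2 (size 49): G(49) = 49 mod 3 = 1
Pile 3 (size 30): G(30) = 30 mod 3 = 0
Total Grundy value = XOR of all: 0 XOR 1 XOR 0 = 1

1


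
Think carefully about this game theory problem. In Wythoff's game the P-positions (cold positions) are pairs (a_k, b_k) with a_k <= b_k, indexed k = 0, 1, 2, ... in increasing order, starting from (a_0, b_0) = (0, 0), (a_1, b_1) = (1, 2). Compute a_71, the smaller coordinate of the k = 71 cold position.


By Wythoff's theorem, a_k = floor(k * phi) and b_k = floor(k * phi^2) = a_k + k, where phi = (1 + sqrt(5))/2 is the golden ratio.
phi = (1 + sqrt(5))/2 = 1.618034
k = 71
k * phi = 71 * 1.618034 = 114.880413
a_71 = floor(k * phi) = 114

114


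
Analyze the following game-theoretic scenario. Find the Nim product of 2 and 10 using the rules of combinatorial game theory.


Nim multiplication is bilinear over XOR: (u XOR v) * w = (u*w) XOR (v*w).
So we split each operand into its bit components and XOR the pairwise Nim products.
2 = 2 (as XOR of powers of 2).
10 = 2 + 8 (as XOR of powers of 2).
Using the standard Nim-product table on single bits:
  2*2 = 3,   2*4 = 8,   2*8 = 12,
  4*4 = 6,   4*8 = 11,  8*8 = 13,
and  1*x = x (identity), k*l = l*k (commutative).
Pairwise Nim products:
  2 * 2 = 3
  2 * 8 = 12
XOR them: 3 XOR 12 = 15.
Result: 2 * 10 = 15 (in Nim).

15


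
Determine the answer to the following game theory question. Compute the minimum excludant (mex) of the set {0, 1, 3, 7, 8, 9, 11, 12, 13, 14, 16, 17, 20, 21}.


Set = {0, 1, 3, 7, 8, 9, 11, 12, 13, 14, 16, 17, 20, 21}
0 is in the set.
1 is in the set.
2 is NOT in the set. This is the mex.
mex = 2

2


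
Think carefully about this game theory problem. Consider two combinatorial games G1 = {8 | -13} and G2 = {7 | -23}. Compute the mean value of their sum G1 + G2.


G1 = {8 | -13}, G2 = {7 | -23}
Each is a switch {a | b} with numbers a > b; its mean value is (a + b)/2, and mean value is additive over game sums: m(G1 + G2) = m(G1) + m(G2).
Mean of G1 = (8 + (-13))/2 = -5/2 = -5/2
Mean of G2 = (7 + (-23))/2 = -16/2 = -8
Mean of G1 + G2 = -5/2 + -8 = -21/2

-21/2


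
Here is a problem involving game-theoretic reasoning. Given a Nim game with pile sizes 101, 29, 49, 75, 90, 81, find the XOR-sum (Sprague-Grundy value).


We need the XOR (exclusive or) of all pile sizes.
After XOR-ing pile 1 (size 101): 0 XOR 101 = 101
After XOR-ing pile 2 (size 29): 101 XOR 29 = 120
After XOR-ing pile 3 (size 49): 120 XOR 49 = 73
After XOR-ing pile 4 (size 75): 73 XOR 75 = 2
After XOR-ing pile 5 (size 90): 2 XOR 90 = 88
After XOR-ing pile 6 (size 81): 88 XOR 81 = 9
The Nim-value of this position is 9.

9


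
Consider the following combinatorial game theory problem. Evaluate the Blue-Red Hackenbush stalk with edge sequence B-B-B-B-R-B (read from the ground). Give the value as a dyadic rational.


Edges (from ground): B-B-B-B-R-B
By Berlekamp's sign-expansion rule, a Blue-Red Hackenbush stalk has the value of the surreal number whose sign sequence is the edge sequence with B -> + and R -> -.
Sign sequence: ++++-+
Trace the sign expansion in the surreal number tree, starting from 0:
Edge 1: B (sign +) -> bounds (0, +inf), value = 1
Edge 2: B (sign +) -> bounds (1, +inf), value = 2
Edge 3: B (sign +) -> bounds (2, +inf), value = 3
Edge 4: B (sign +) -> bounds (3, +inf), value = 4
Edge 5: R (sign -) -> bounds (3, 4), value = 7/2
Edge 6: B (sign +) -> bounds (7/2, 4), value = 15/4
Game value = 15/4

15/4


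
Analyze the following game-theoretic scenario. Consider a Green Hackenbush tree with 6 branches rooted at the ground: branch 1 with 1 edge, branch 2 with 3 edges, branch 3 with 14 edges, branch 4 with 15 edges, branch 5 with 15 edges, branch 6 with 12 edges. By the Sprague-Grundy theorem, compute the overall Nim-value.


The tree has 6 branches from the ground vertex.
In Green Hackenbush, the Nim-value of a simple path of length k is k.
Branch 1: length 1, Nim-value = 1
Branch 2: length 3, Nim-value = 3
Branch 3: length 14, Nim-value = 14
Branch 4: length 15, Nim-value = 15
Branch 5: length 15, Nim-value = 15
Branch 6: length 12, Nim-value = 12
Total Nim-value = XOR of all branch values:
0 XOR 1 = 1
1 XOR 3 = 2
2 XOR 14 = 12
12 XOR 15 = 3
3 XOR 15 = 12
12 XOR 12 = 0
Nim-value of the tree = 0

0


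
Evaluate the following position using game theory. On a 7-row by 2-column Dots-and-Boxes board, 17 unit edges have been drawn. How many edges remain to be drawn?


Grid: 7 x 2 boxes, i.e. 8 rows and 3 columns of dots.
Horizontal edges: (rows + 1) * cols = 8 * 2 = 16
Vertical edges: rows * (cols + 1) = 7 * 3 = 21
Total edges: 16 + 21 = 37
Edges drawn: 17
Remaining: 37 - 17 = 20

20


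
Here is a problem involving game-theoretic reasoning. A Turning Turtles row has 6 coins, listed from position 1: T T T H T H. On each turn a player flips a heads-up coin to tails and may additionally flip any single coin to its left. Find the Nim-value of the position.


Coins: T T T H T H
Key fact: a single head at position k behaves exactly like a Nim heap of size k (turning it to T and optionally flipping a coin at j < k corresponds to moving the heap from k to j, or to 0), and heads combine as a disjunctive sum (two heads at the same place would cancel, matching j XOR j = 0). So the Nim-value is the XOR of the 1-indexed positions of the heads.
Face-up positions (1-indexed): [4, 6]
XOR 0 with 4: 0 XOR 4 = 4
XOR 4 with 6: 4 XOR 6 = 2
Nim-value = 2

2


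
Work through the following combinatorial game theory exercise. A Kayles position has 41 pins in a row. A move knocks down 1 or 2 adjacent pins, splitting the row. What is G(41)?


Kayles: a move removes 1 or 2 adjacent pins from a contiguous row.
Removing pins from a row of k leaves two independent rows (a, b) with a + b = k - 1 (one pin) or a + b = k - 2 (two pins); an end removal gives a = 0.
By Sprague-Grundy, G(k) = mex{ G(a) XOR G(b) } over all these splits. G(0) = 0.
G(1): splits (0,0):0^0=0 -> mex({0}) = 1
G(2): splits (0,1):0^1=1 (0,0):0^0=0 -> mex({0, 1}) = 2
G(3): splits (0,2):0^2=2 (1,1):1^1=0 (0,1):0^1=1 -> mex({0, 1, 2}) = 3
G(4): splits (0,3):0^3=3 (1,2):1^2=3 (0,2):0^2=2 (1,1):1^1=0 -> mex({0, 2, 3}) = 1
G(5): splits (0,4):0^1=1 (1,3):1^3=2 (2,2):2^2=0 (0,3):0^3=3 (1,2):1^2=3 -> mex({0, 1, 2, 3}) = 4
G(6) = mex({0, 1, 2, 4}) = 3
G(7) = mex({0, 1, 3, 4, 5}) = 2
G(8) = mex({0, 2, 3, 5, 6}) = 1
G(9) = mex({0, 1, 2, 3, 6, 7}) = 4
G(10) = mex({0, 1, 3, 4, 5, 7}) = 2
G(11) = mex({0, 1, 2, 3, 4, 5}) = 6
G(12) = mex({0, 1, 2, 3, 5, 6, 7}) = 4
G(13) = mex({0, 2, 3, 4, 6, 7}) = 1
G(14) = mex({0, 1, 4, 5, 6, 7}) = 2
G(15) = mex({0, 1, 2, 3, 4, 5, 6}) = 7
G(16) = mex({0, 2, 3, 5, 6, 7}) = 1
G(17) = mex({0, 1, 2, 3, 5, 6, 7}) = 4
G(18) = mex({0, 1, 2, 4, 5, 6}) = 3
G(19) = mex({0, 1, 3, 4, 5, 7}) = 2
G(20) = mex({0, 2, 3, 4, 5, 6, 7}) = 1
G(21) = mex({0, 1, 2, 3, 5, 6, 7}) = 4
G(22) = mex({0, 1, 2, 3, 4, 5, 7}) = 6
G(23) = mex({0, 1, 2, 3, 4, 5, 6}) = 7
G(24) = mex({0, 1, 2, 3, 5, 6, 7}) = 4
G(25) = mex({0, 2, 3, 4, 6, 7}) = 1
G(26) = mex({0, 1, 3, 4, 5, 6, 7}) = 2
G(27) = mex({0, 1, 2, 3, 4, 5, 6, 7}) = 8
G(28) = mex({0, 1, 2, 3, 4, 6, 7, 8}) = 5
G(29) = mex({0, 1, 2, 3, 5, 6, 7, 8, 9}) = 4
G(30) = mex({0, 1, 2, 3, 4, 5, 6, 9, 10}) = 7
G(31) = mex({0, 1, 3, 4, 5, 7, 10, 11}) = 2
G(32) = mex({0, 2, 3, 4, 5, 6, 7, 9, 11}) = 1
G(33) = mex({0, 1, 2, 3, 4, 5, 6, 7, 9, 12}) = 8
G(34) = mex({0, 1, 2, 3, 4, 5, 7, 8, 11, 12}) = 6
G(35) = mex({0, 1, 2, 3, 4, 5, 6, 8, 9, 10, 11}) = 7
G(36) = mex({0, 1, 2, 3, 5, 6, 7, 9, 10}) = 4
G(37) = mex({0, 2, 3, 4, 6, 7, 9, 10, 11, 12}) = 1
G(38) = mex({0, 1, 3, 4, 5, 6, 7, 9, 10, 11, 12}) = 2
G(39) = mex({0, 1, 2, 4, 5, 6, 7, 9, 10, 12, 14}) = 3
G(40) = mex({0, 2, 3, 4, 6, 7, 11, 12, 14}) = 1
G(41) = mex({0, 1, 2, 3, 5, 6, 7, 9, 10, 11, 12}) = 4
Therefore G(41) = 4.

4


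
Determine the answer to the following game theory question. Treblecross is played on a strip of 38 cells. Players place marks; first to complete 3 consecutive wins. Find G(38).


Treblecross: place X on empty cells; 3-in-a-row wins.
Playing within two cells of an existing X lets the opponent win at once, so sensible play treats the cells i-2..i+2 around each X as dead. The player left with no safe cell loses, so this is a normal-play take-away game on strips of safe cells.
Placing X at cell i (0-indexed) of a strip of k safe cells leaves independent strips of sizes max(0, i-2) and max(0, k-i-3). Hence G(k) = mex{ G(max(0,i-2)) XOR G(max(0,k-i-3)) : 0 <= i < k }, with G(0) = 0.
G(1): splits (0,0):0^0=0 -> mex({0}) = 1
G(2): splits (0,0):0^0=0 -> mex({0}) = 1
G(3): splits (0,0):0^0=0 -> mex({0}) = 1
G(4): splits (0,1):0^1=1 (0,0):0^0=0 -> mex({0, 1}) = 2
G(5): splits (0,2):0^1=1 (0,1):0^1=1 (0,0):0^0=0 -> mex({0, 1}) = 2
G(6) = mex({1}) = 0
G(7) = mex({0, 1, 2}) = 3
G(8) = mex({0, 1, 2}) = 3
G(9) = mex({0, 2}) = 1
G(10) = mex({0, 2, 3}) = 1
G(11) = mex({0, 3}) = 1
G(12) = mex({1, 3}) = 0
G(13) = mex({0, 1, 2, 3}) = 4
G(14) = mex({0, 1, 2}) = 3
G(15) = mex({0, 1, 2}) = 3
G(16) = mex({0, 1, 2, 4}) = 3
G(17) = mex({0, 1, 3, 4}) = 2
G(18) = mex({0, 1, 3, 4}) = 2
G(19) = mex({0, 1, 3, 5}) = 2
G(20) = mex({0, 1, 2, 3, 5}) = 4
G(21) = mex({0, 1, 2, 3, 5}) = 4
G(22) = mex({1, 2, 6}) = 0
G(23) = mex({0, 1, 2, 3, 4, 6}) = 5
G(24) = mex({0, 1, 2, 3, 4}) = 5
G(25) = mex({0, 1, 3, 4, 7}) = 2
G(26) = mex({0, 1, 3, 4, 5, 7}) = 2
G(27) = mex({0, 1, 3, 5}) = 2
G(28) = mex({0, 1, 2, 5}) = 3
G(29) = mex({0, 1, 2, 4, 5, 6}) = 3
G(30) = mex({1, 2, 4, 6}) = 0
G(31) = mex({0, 1, 2, 3, 4, 6}) = 5
G(32) = mex({1, 2, 3, 4, 7}) = 0
G(33) = mex({0, 3, 7}) = 1
G(34) = mex({0, 2, 3, 5, 7}) = 1
G(35) = mex({0, 2, 3, 5, 6}) = 1
G(36) = mex({0, 1, 2, 5, 6}) = 3
G(37) = mex({0, 1, 2, 4, 5, 6}) = 3
G(38) = mex({0, 1, 2, 4}) = 3
Therefore G(38) = 3.

3


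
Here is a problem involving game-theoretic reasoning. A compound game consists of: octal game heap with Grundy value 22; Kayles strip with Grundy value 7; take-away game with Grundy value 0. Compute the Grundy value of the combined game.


By the Sprague-Grundy theorem, the Grundy value of a sum of games is the XOR of individual Grundy values.
octal game heap: Grundy value = 22. Running XOR: 0 XOR 22 = 22
Kayles strip: Grundy value = 7. Running XOR: 22 XOR 7 = 17
take-away game: Grundy value = 0. Running XOR: 17 XOR 0 = 17
The combined Grundy value is 17.

17


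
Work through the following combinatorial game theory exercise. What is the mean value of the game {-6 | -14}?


Game = {-6 | -14}, a switch {a | b} with numbers a > b.
Its thermograph has left wall a - t and right wall b + t, which meet at t = (a - b)/2, where both equal (a + b)/2. So the mast (mean value) is at (a + b)/2.
Mean = (-6 + (-14))/2 = -20/2 = -10

-10


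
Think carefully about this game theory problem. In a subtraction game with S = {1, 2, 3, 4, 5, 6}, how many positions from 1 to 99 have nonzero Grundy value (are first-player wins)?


Subtraction set S = {1, 2, 3, 4, 5, 6}, so G(n) = n mod 7.
G(n) = 0 when n is a multiple of 7.
Multiples of 7 in [1, 99]: 14
N-positions (nonzero Grundy) = 99 - 14 = 85

85


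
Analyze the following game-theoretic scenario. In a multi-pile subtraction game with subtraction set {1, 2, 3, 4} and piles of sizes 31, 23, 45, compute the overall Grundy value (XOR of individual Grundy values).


Subtraction set: {1, 2, 3, 4}
For this subtraction set, G(n) = n mod 5 (period = max + 1 = 5).
Pile 1 (size 31): G(31) = 31 mod 5 = 1
Pile 2 (size 23): G(23) = 23 mod 5 = 3
Pile 3 (size 45): G(45) = 45 mod 5 = 0
Total Grundy value = XOR of all: 1 XOR 3 XOR 0 = 2

2
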